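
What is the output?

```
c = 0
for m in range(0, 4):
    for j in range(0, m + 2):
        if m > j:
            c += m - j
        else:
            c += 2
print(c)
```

m=0,j=0: not 0>0, c = 0+2 = 2
m=0,j=1: not 0>1, c = 2+2 = 4
m=1,j=0: 1>0, c = 4+1 = 5
m=1,j=1: not 1>1, c = 5+2 = 7
m=1,j=2: not 1>2, c = 7+2 = 9
m=2,j=0: 2>0, c = 9+2 = 11
m=2,j=1: 2>1, c = 11+1 = 12
m=2,j=2: not 2>2, c = 12+2 = 14
m=2,j=3: not 2>3, c = 14+2 = 16
m=3,j=0: 3>0, c = 16+3 = 19
m=3,j=1: 3>1, c = 19+2 = 21
m=3,j=2: 3>2, c = 21+1 = 22
m=3,j=3: not 3>3, c = 22+2 = 24
m=3,j=4: not 3>4, c = 24+2 = 26

26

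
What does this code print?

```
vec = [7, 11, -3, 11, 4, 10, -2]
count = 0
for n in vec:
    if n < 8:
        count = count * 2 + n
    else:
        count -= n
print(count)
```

n=7: <8, count = 0*2+7 = 7
n=11: not <8, count = 7-11 = -4
n=-3: <8, count = (-4)*2+(-3) = -11
n=11: not <8, count = (-11)-11 = -22
n=4: <8, count = (-22)*2+4 = -40
n=10: not <8, count = (-40)-10 = -50
n=-2: <8, count = (-50)*2+(-2) = -102

-102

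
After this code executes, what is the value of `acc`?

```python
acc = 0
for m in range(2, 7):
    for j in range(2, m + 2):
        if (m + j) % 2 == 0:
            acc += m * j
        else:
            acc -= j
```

m=2,j=2: even sum, acc = 0+4 = 4
m=2,j=3: odd sum, acc = 4-3 = 1
m=3,j=2: odd sum, acc = 1-2 = -1
m=3,j=3: even sum, acc = (-1)+9 = 8
m=3,j=4: odd sum, acc = 8-4 = 4
m=4,j=2: even sum, acc = 4+8 = 12
m=4,j=3: odd sum, acc = 12-3 = 9
m=4,j=4: even sum, acc = 9+16 = 25
m=4,j=5: odd sum, acc = 25-5 = 20
m=5,j=2: odd sum, acc = 20-2 = 18
m=5,j=3: even sum, acc = 18+15 = 33
m=5,j=4: odd sum, acc = 33-4 = 29
m=5,j=5: even sum, acc = 29+25 = 54
m=5,j=6: odd sum, acc = 54-6 = 48
m=6,j=2: even sum, acc = 48+12 = 60
m=6,j=3: odd sum, acc = 60-3 = 57
m=6,j=4: even sum, acc = 57+24 = 81
m=6,j=5: odd sum, acc = 81-5 = 76
m=6,j=6: even sum, acc = 76+36 = 112
m=6,j=7: odd sum, acc = 112-7 = 105

105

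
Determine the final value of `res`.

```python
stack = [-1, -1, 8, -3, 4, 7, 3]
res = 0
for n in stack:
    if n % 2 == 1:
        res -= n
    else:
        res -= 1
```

n=-1: odd, res = 0-(-1) = 1
n=-1: odd, res = 1-(-1) = 2
n=8: not odd, res = 2-1 = 1
n=-3: odd, res = 1-(-3) = 4
n=4: not odd, res = 4-1 = 3
n=7: odd, res = 3-7 = -4
n=3: odd, res = (-4)-3 = -7

-7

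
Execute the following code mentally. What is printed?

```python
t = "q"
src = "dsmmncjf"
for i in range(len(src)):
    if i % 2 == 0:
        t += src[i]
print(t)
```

qdmnj

i=0: add 'd' → 'qd'
i=1: skip
i=2: add 'm' → 'qdm'
i=3: skip
i=4: add 'n' → 'qdmn'
i=5: skip
i=6: add 'j' → 'qdmnj'
i=7: skip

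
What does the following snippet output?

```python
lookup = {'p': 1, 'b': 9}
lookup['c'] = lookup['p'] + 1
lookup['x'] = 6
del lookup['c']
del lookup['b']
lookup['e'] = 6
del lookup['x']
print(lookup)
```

{'p': 1, 'e': 6}

lookup['c'] = lookup['p']+1 = 2 → {'p': 1, 'b': 9, 'c': 2}
lookup['x'] = 6 → {'p': 1, 'b': 9, 'c': 2, 'x': 6}
del 'c' → {'p': 1, 'b': 9, 'x': 6}
del 'b' → {'p': 1, 'x': 6}
lookup['e'] = 6 → {'p': 1, 'x': 6, 'e': 6}
del 'x' → {'p': 1, 'e': 6}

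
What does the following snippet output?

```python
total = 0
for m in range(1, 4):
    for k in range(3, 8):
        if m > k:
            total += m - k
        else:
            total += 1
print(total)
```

15

m=1,k=3: not 1>3, total = 0+1 = 1
m=1,k=4: not 1>4, total = 1+1 = 2
m=1,k=5: not 1>5, total = 2+1 = 3
m=1,k=6: not 1>6, total = 3+1 = 4
m=1,k=7: not 1>7, total = 4+1 = 5
m=2,k=3: not 2>3, total = 5+1 = 6
m=2,k=4: not 2>4, total = 6+1 = 7
m=2,k=5: not 2>5, total = 7+1 = 8
m=2,k=6: not 2>6, total = 8+1 = 9
m=2,k=7: not 2>7, total = 9+1 = 10
m=3,k=3: not 3>3, total = 10+1 = 11
m=3,k=4: not 3>4, total = 11+1 = 12
m=3,k=5: not 3>5, total = 12+1 = 13
m=3,k=6: not 3>6, total = 13+1 = 14
m=3,k=7: not 3>7, total = 14+1 = 15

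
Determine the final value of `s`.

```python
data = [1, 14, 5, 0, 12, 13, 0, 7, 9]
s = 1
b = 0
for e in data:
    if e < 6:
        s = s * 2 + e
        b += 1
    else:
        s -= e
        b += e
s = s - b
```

-193

e=1: <6, s = 1*2+1 = 3; b=1
e=14: not <6, s = 3-14 = -11; b=15
e=5: <6, s = (-11)*2+5 = -17; b=16
e=0: <6, s = (-17)*2+0 = -34; b=17
e=12: not <6, s = (-34)-12 = -46; b=29
e=13: not <6, s = (-46)-13 = -59; b=42
e=0: <6, s = (-59)*2+0 = -118; b=43
e=7: not <6, s = (-118)-7 = -125; b=50
e=9: not <6, s = (-125)-9 = -134; b=59
s-b = (-134)-59 = -193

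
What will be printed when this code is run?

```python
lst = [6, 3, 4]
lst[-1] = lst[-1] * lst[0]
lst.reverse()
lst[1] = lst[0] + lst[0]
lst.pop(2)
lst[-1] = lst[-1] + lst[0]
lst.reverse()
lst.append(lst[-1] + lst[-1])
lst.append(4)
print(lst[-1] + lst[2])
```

52

lst[-1] = lst[-1]*lst[0] = 4*6 = 24 → [6, 3, 24]
reverse → [24, 3, 6]
lst[1] = lst[0]+lst[0] = 24+24 = 48 → [24, 48, 6]
pop(2) removes 6 → [24, 48]
lst[-1] = lst[-1]+lst[0] = 48+24 = 72 → [24, 72]
reverse → [72, 24]
append lst[-1]+lst[-1] = 24+24 = 48 → [72, 24, 48]
append 4 → [72, 24, 48, 4]
lst[-1]+lst[2] = 4+48 = 52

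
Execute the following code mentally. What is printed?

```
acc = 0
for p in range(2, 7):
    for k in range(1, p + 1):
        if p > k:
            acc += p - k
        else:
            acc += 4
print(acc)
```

55

p=2,k=1: 2>1, acc = 0+1 = 1
p=2,k=2: not 2>2, acc = 1+4 = 5
p=3,k=1: 3>1, acc = 5+2 = 7
p=3,k=2: 3>2, acc = 7+1 = 8
p=3,k=3: not 3>3, acc = 8+4 = 12
p=4,k=1: 4>1, acc = 12+3 = 15
p=4,k=2: 4>2, acc = 15+2 = 17
p=4,k=3: 4>3, acc = 17+1 = 18
p=4,k=4: not 4>4, acc = 18+4 = 22
p=5,k=1: 5>1, acc = 22+4 = 26
p=5,k=2: 5>2, acc = 26+3 = 29
p=5,k=3: 5>3, acc = 29+2 = 31
p=5,k=4: 5>4, acc = 31+1 = 32
p=5,k=5: not 5>5, acc = 32+4 = 36
p=6,k=1: 6>1, acc = 36+5 = 41
p=6,k=2: 6>2, acc = 41+4 = 45
p=6,k=3: 6>3, acc = 45+3 = 48
p=6,k=4: 6>4, acc = 48+2 = 50
p=6,k=5: 6>5, acc = 50+1 = 51
p=6,k=6: not 6>6, acc = 51+4 = 55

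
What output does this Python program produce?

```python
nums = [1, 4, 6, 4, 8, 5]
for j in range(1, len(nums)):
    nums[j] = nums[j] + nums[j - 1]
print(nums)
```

j=1: nums[1] = 4+1 = 5 → [1, 5, 6, 4, 8, 5]
j=2: nums[2] = 6+5 = 11 → [1, 5, 11, 4, 8, 5]
j=3: nums[3] = 4+11 = 15 → [1, 5, 11, 15, 8, 5]
j=4: nums[4] = 8+15 = 23 → [1, 5, 11, 15, 23, 5]
j=5: nums[5] = 5+23 = 28 → [1, 5, 11, 15, 23, 28]

[1, 5, 11, 15, 23, 28]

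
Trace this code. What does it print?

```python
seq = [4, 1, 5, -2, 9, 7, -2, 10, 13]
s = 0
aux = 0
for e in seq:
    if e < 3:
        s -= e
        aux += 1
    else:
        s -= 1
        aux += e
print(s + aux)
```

e=4: not <3, s = 0-1 = -1; aux=4
e=1: <3, s = (-1)-1 = -2; aux=5
e=5: not <3, s = (-2)-1 = -3; aux=10
e=-2: <3, s = (-3)-(-2) = -1; aux=11
e=9: not <3, s = (-1)-1 = -2; aux=20
e=7: not <3, s = (-2)-1 = -3; aux=27
e=-2: <3, s = (-3)-(-2) = -1; aux=28
e=10: not <3, s = (-1)-1 = -2; aux=38
e=13: not <3, s = (-2)-1 = -3; aux=51
s+aux = (-3)+51 = 48

48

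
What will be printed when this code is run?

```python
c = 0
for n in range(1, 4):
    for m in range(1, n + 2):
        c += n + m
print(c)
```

39

n=1,m=1: c = 0+2 = 2
n=1,m=2: c = 2+3 = 5
n=2,m=1: c = 5+3 = 8
n=2,m=2: c = 8+4 = 12
n=2,m=3: c = 12+5 = 17
n=3,m=1: c = 17+4 = 21
n=3,m=2: c = 21+5 = 26
n=3,m=3: c = 26+6 = 32
n=3,m=4: c = 32+7 = 39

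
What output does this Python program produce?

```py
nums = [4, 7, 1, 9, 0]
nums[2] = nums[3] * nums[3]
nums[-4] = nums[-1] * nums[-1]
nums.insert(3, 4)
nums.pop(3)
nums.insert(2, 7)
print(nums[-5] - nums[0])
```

nums[2] = nums[3]*nums[3] = 9*9 = 81 → [4, 7, 81, 9, 0]
nums[-4] = nums[-1]*nums[-1] = 0*0 = 0 → [4, 0, 81, 9, 0]
insert 4 at 3 → [4, 0, 81, 4, 9, 0]
pop(3) removes 4 → [4, 0, 81, 9, 0]
insert 7 at 2 → [4, 0, 7, 81, 9, 0]
nums[-5]-nums[0] = 0-4 = -4

-4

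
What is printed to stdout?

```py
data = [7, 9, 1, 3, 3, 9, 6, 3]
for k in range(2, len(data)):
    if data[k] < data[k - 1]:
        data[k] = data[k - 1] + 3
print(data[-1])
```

k=2: 1<9, data[2] = 9+3 = 12 → [7, 9, 12, 3, 3, 9, 6, 3]
k=3: 3<12, data[3] = 12+3 = 15 → [7, 9, 12, 15, 3, 9, 6, 3]
k=4: 3<15, data[4] = 15+3 = 18 → [7, 9, 12, 15, 18, 9, 6, 3]
k=5: 9<18, data[5] = 18+3 = 21 → [7, 9, 12, 15, 18, 21, 6, 3]
k=6: 6<21, data[6] = 21+3 = 24 → [7, 9, 12, 15, 18, 21, 24, 3]
k=7: 3<24, data[7] = 24+3 = 27 → [7, 9, 12, 15, 18, 21, 24, 27]

27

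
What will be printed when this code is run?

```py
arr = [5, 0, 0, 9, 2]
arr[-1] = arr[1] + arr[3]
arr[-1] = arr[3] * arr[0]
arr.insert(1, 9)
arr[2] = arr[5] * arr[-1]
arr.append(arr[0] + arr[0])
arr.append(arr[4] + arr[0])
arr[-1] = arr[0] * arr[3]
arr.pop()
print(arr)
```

arr[-1] = arr[1]+arr[3] = 0+9 = 9 → [5, 0, 0, 9, 9]
arr[-1] = arr[3]*arr[0] = 9*5 = 45 → [5, 0, 0, 9, 45]
insert 9 at 1 → [5, 9, 0, 0, 9, 45]
arr[2] = arr[5]*arr[-1] = 45*45 = 2025 → [5, 9, 2025, 0, 9, 45]
append arr[0]+arr[0] = 5+5 = 10 → [5, 9, 2025, 0, 9, 45, 10]
append arr[4]+arr[0] = 9+5 = 14 → [5, 9, 2025, 0, 9, 45, 10, 14]
arr[-1] = arr[0]*arr[3] = 5*0 = 0 → [5, 9, 2025, 0, 9, 45, 10, 0]
pop() removes 0 → [5, 9, 2025, 0, 9, 45, 10]

[5, 9, 2025, 0, 9, 45, 10]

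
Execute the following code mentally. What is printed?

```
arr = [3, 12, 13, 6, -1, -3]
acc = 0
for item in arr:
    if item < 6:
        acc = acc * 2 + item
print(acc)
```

7

item=3: <6, acc = 0*2+3 = 3
item=12: not <6
item=13: not <6
item=6: not <6
item=-1: <6, acc = 3*2+(-1) = 5
item=-3: <6, acc = 5*2+(-3) = 7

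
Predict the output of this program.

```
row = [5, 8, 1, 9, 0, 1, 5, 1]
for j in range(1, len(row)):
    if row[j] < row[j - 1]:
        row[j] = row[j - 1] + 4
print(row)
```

j=1: 8>=5, unchanged → [5, 8, 1, 9, 0, 1, 5, 1]
j=2: 1<8, row[2] = 8+4 = 12 → [5, 8, 12, 9, 0, 1, 5, 1]
j=3: 9<12, row[3] = 12+4 = 16 → [5, 8, 12, 16, 0, 1, 5, 1]
j=4: 0<16, row[4] = 16+4 = 20 → [5, 8, 12, 16, 20, 1, 5, 1]
j=5: 1<20, row[5] = 20+4 = 24 → [5, 8, 12, 16, 20, 24, 5, 1]
j=6: 5<24, row[6] = 24+4 = 28 → [5, 8, 12, 16, 20, 24, 28, 1]
j=7: 1<28, row[7] = 28+4 = 32 → [5, 8, 12, 16, 20, 24, 28, 32]

[5, 8, 12, 16, 20, 24, 28, 32]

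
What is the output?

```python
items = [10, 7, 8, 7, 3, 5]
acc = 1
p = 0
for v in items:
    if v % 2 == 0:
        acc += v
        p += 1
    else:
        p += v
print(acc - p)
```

-5

v=10: even, acc = 1+10 = 11; p=1
v=7: not even; p=8
v=8: even, acc = 11+8 = 19; p=9
v=7: not even; p=16
v=3: not even; p=19
v=5: not even; p=24
acc-p = 19-24 = -5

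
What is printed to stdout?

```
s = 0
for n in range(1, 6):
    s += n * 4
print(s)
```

n=1: s = 0+1*4 = 4
n=2: s = 4+2*4 = 12
n=3: s = 12+3*4 = 24
n=4: s = 24+4*4 = 40
n=5: s = 40+5*4 = 60

60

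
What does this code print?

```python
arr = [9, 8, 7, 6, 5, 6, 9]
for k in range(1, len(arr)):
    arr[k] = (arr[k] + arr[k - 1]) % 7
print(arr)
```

[9, 3, 3, 2, 0, 6, 1]

k=1: arr[1] = (8+9)%7 = 3 → [9, 3, 7, 6, 5, 6, 9]
k=2: arr[2] = (7+3)%7 = 3 → [9, 3, 3, 6, 5, 6, 9]
k=3: arr[3] = (6+3)%7 = 2 → [9, 3, 3, 2, 5, 6, 9]
k=4: arr[4] = (5+2)%7 = 0 → [9, 3, 3, 2, 0, 6, 9]
k=5: arr[5] = (6+0)%7 = 6 → [9, 3, 3, 2, 0, 6, 9]
k=6: arr[6] = (9+6)%7 = 1 → [9, 3, 3, 2, 0, 6, 1]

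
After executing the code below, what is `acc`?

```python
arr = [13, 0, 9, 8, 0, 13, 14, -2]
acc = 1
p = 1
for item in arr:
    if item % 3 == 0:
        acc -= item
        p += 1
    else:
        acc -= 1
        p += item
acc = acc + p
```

item=13: not %3==0, acc = 1-1 = 0; p=14
item=0: %3==0, acc = 0-0 = 0; p=15
item=9: %3==0, acc = 0-9 = -9; p=16
item=8: not %3==0, acc = (-9)-1 = -10; p=24
item=0: %3==0, acc = (-10)-0 = -10; p=25
item=13: not %3==0, acc = (-10)-1 = -11; p=38
item=14: not %3==0, acc = (-11)-1 = -12; p=52
item=-2: not %3==0, acc = (-12)-1 = -13; p=50
acc+p = (-13)+50 = 37

37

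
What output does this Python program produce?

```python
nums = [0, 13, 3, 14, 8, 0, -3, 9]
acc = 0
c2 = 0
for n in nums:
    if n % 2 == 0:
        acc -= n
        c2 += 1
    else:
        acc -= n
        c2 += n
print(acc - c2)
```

-70

n=0: even, acc = 0-0 = 0; c2=1
n=13: not even, acc = 0-13 = -13; c2=14
n=3: not even, acc = (-13)-3 = -16; c2=17
n=14: even, acc = (-16)-14 = -30; c2=18
n=8: even, acc = (-30)-8 = -38; c2=19
n=0: even, acc = (-38)-0 = -38; c2=20
n=-3: not even, acc = (-38)-(-3) = -35; c2=17
n=9: not even, acc = (-35)-9 = -44; c2=26
acc-c2 = (-44)-26 = -70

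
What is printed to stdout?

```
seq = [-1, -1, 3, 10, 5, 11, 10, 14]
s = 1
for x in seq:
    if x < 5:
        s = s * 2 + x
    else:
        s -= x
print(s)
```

-45

x=-1: <5, s = 1*2+(-1) = 1
x=-1: <5, s = 1*2+(-1) = 1
x=3: <5, s = 1*2+3 = 5
x=10: not <5, s = 5-10 = -5
x=5: not <5, s = (-5)-5 = -10
x=11: not <5, s = (-10)-11 = -21
x=10: not <5, s = (-21)-10 = -31
x=14: not <5, s = (-31)-14 = -45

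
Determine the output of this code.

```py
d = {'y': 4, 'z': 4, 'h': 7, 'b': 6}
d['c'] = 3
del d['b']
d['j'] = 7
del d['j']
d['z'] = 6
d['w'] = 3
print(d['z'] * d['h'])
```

d['c'] = 3 → {'y': 4, 'z': 4, 'h': 7, 'b': 6, 'c': 3}
del 'b' → {'y': 4, 'z': 4, 'h': 7, 'c': 3}
d['j'] = 7 → {'y': 4, 'z': 4, 'h': 7, 'c': 3, 'j': 7}
del 'j' → {'y': 4, 'z': 4, 'h': 7, 'c': 3}
d['z'] = 6 → {'y': 4, 'z': 6, 'h': 7, 'c': 3}
d['w'] = 3 → {'y': 4, 'z': 6, 'h': 7, 'c': 3, 'w': 3}
d['z']*d['h'] = 6*7 = 42

42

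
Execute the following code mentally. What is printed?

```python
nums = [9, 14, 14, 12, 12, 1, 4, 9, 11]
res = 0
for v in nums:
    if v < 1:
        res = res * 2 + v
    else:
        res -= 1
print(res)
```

v=9: not <1, res = 0-1 = -1
v=14: not <1, res = (-1)-1 = -2
v=14: not <1, res = (-2)-1 = -3
v=12: not <1, res = (-3)-1 = -4
v=12: not <1, res = (-4)-1 = -5
v=1: not <1, res = (-5)-1 = -6
v=4: not <1, res = (-6)-1 = -7
v=9: not <1, res = (-7)-1 = -8
v=11: not <1, res = (-8)-1 = -9

-9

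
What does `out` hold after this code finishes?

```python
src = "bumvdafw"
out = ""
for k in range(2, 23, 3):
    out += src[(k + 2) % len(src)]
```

k=2: add src[4]='d' → 'd'
k=5: add src[7]='w' → 'dw'
k=8: add src[2]='m' → 'dwm'
k=11: add src[5]='a' → 'dwma'
k=14: add src[0]='b' → 'dwmab'
k=17: add src[3]='v' → 'dwmabv'
k=20: add src[6]='f' → 'dwmabvf'

'dwmabvf'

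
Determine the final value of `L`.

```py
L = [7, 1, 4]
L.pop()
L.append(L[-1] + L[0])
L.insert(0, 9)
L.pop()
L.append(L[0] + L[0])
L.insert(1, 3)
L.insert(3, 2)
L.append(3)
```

pop() removes 4 → [7, 1]
append L[-1]+L[0] = 1+7 = 8 → [7, 1, 8]
insert 9 at 0 → [9, 7, 1, 8]
pop() removes 8 → [9, 7, 1]
append L[0]+L[0] = 9+9 = 18 → [9, 7, 1, 18]
insert 3 at 1 → [9, 3, 7, 1, 18]
insert 2 at 3 → [9, 3, 7, 2, 1, 18]
append 3 → [9, 3, 7, 2, 1, 18, 3]

[9, 3, 7, 2, 1, 18, 3]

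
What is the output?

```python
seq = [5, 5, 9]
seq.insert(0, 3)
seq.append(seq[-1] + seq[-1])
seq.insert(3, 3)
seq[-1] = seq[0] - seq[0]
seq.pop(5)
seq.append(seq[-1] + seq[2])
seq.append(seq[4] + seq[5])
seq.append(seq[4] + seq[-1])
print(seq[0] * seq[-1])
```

96

insert 3 at 0 → [3, 5, 5, 9]
append seq[-1]+seq[-1] = 9+9 = 18 → [3, 5, 5, 9, 18]
insert 3 at 3 → [3, 5, 5, 3, 9, 18]
seq[-1] = seq[0]-seq[0] = 3-3 = 0 → [3, 5, 5, 3, 9, 0]
pop(5) removes 0 → [3, 5, 5, 3, 9]
append seq[-1]+seq[2] = 9+5 = 14 → [3, 5, 5, 3, 9, 14]
append seq[4]+seq[5] = 9+14 = 23 → [3, 5, 5, 3, 9, 14, 23]
append seq[4]+seq[-1] = 9+23 = 32 → [3, 5, 5, 3, 9, 14, 23, 32]
seq[0]*seq[-1] = 3*32 = 96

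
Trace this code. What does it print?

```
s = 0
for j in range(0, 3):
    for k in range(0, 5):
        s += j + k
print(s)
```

j=0,k=0: s = 0+0 = 0
j=0,k=1: s = 0+1 = 1
j=0,k=2: s = 1+2 = 3
j=0,k=3: s = 3+3 = 6
j=0,k=4: s = 6+4 = 10
j=1,k=0: s = 10+1 = 11
j=1,k=1: s = 11+2 = 13
j=1,k=2: s = 13+3 = 16
j=1,k=3: s = 16+4 = 20
j=1,k=4: s = 20+5 = 25
j=2,k=0: s = 25+2 = 27
j=2,k=1: s = 27+3 = 30
j=2,k=2: s = 30+4 = 34
j=2,k=3: s = 34+5 = 39
j=2,k=4: s = 39+6 = 45

45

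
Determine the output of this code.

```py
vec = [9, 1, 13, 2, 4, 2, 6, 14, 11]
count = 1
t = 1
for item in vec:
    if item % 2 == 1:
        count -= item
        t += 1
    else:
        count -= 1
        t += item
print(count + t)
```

-5

item=9: odd, count = 1-9 = -8; t=2
item=1: odd, count = (-8)-1 = -9; t=3
item=13: odd, count = (-9)-13 = -22; t=4
item=2: not odd, count = (-22)-1 = -23; t=6
item=4: not odd, count = (-23)-1 = -24; t=10
item=2: not odd, count = (-24)-1 = -25; t=12
item=6: not odd, count = (-25)-1 = -26; t=18
item=14: not odd, count = (-26)-1 = -27; t=32
item=11: odd, count = (-27)-11 = -38; t=33
count+t = (-38)+33 = -5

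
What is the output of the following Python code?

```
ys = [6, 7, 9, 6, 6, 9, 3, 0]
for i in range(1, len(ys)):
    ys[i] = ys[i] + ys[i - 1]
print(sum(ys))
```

i=1: ys[1] = 7+6 = 13 → [6, 13, 9, 6, 6, 9, 3, 0]
i=2: ys[2] = 9+13 = 22 → [6, 13, 22, 6, 6, 9, 3, 0]
i=3: ys[3] = 6+22 = 28 → [6, 13, 22, 28, 6, 9, 3, 0]
i=4: ys[4] = 6+28 = 34 → [6, 13, 22, 28, 34, 9, 3, 0]
i=5: ys[5] = 9+34 = 43 → [6, 13, 22, 28, 34, 43, 3, 0]
i=6: ys[6] = 3+43 = 46 → [6, 13, 22, 28, 34, 43, 46, 0]
i=7: ys[7] = 0+46 = 46 → [6, 13, 22, 28, 34, 43, 46, 46]
sum = 238

238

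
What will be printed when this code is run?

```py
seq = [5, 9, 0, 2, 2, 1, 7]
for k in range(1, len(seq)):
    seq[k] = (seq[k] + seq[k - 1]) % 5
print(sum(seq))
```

22

k=1: seq[1] = (9+5)%5 = 4 → [5, 4, 0, 2, 2, 1, 7]
k=2: seq[2] = (0+4)%5 = 4 → [5, 4, 4, 2, 2, 1, 7]
k=3: seq[3] = (2+4)%5 = 1 → [5, 4, 4, 1, 2, 1, 7]
k=4: seq[4] = (2+1)%5 = 3 → [5, 4, 4, 1, 3, 1, 7]
k=5: seq[5] = (1+3)%5 = 4 → [5, 4, 4, 1, 3, 4, 7]
k=6: seq[6] = (7+4)%5 = 1 → [5, 4, 4, 1, 3, 4, 1]
sum = 22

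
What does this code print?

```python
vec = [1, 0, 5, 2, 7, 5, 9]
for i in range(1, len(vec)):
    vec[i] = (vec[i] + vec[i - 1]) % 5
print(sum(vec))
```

10

i=1: vec[1] = (0+1)%5 = 1 → [1, 1, 5, 2, 7, 5, 9]
i=2: vec[2] = (5+1)%5 = 1 → [1, 1, 1, 2, 7, 5, 9]
i=3: vec[3] = (2+1)%5 = 3 → [1, 1, 1, 3, 7, 5, 9]
i=4: vec[4] = (7+3)%5 = 0 → [1, 1, 1, 3, 0, 5, 9]
i=5: vec[5] = (5+0)%5 = 0 → [1, 1, 1, 3, 0, 0, 9]
i=6: vec[6] = (9+0)%5 = 4 → [1, 1, 1, 3, 0, 0, 4]
sum = 10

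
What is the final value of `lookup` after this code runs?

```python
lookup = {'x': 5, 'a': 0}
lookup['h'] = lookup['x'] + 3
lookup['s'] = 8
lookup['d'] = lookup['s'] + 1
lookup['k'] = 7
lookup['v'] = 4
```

lookup['h'] = lookup['x']+3 = 8 → {'x': 5, 'a': 0, 'h': 8}
lookup['s'] = 8 → {'x': 5, 'a': 0, 'h': 8, 's': 8}
lookup['d'] = lookup['s']+1 = 9 → {'x': 5, 'a': 0, 'h': 8, 's': 8, 'd': 9}
lookup['k'] = 7 → {'x': 5, 'a': 0, 'h': 8, 's': 8, 'd': 9, 'k': 7}
lookup['v'] = 4 → {'x': 5, 'a': 0, 'h': 8, 's': 8, 'd': 9, 'k': 7, 'v': 4}

{'x': 5, 'a': 0, 'h': 8, 's': 8, 'd': 9, 'k': 7, 'v': 4}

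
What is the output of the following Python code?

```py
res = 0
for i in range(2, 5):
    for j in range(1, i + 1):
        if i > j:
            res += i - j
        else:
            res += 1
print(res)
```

i=2,j=1: 2>1, res = 0+1 = 1
i=2,j=2: not 2>2, res = 1+1 = 2
i=3,j=1: 3>1, res = 2+2 = 4
i=3,j=2: 3>2, res = 4+1 = 5
i=3,j=3: not 3>3, res = 5+1 = 6
i=4,j=1: 4>1, res = 6+3 = 9
i=4,j=2: 4>2, res = 9+2 = 11
i=4,j=3: 4>3, res = 11+1 = 12
i=4,j=4: not 4>4, res = 12+1 = 13

13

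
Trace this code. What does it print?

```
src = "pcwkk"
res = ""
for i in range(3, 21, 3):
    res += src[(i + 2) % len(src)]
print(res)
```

i=3: add src[0]='p' → 'p'
i=6: add src[3]='k' → 'pk'
i=9: add src[1]='c' → 'pkc'
i=12: add src[4]='k' → 'pkck'
i=15: add src[2]='w' → 'pkckw'
i=18: add src[0]='p' → 'pkckwp'

pkckwp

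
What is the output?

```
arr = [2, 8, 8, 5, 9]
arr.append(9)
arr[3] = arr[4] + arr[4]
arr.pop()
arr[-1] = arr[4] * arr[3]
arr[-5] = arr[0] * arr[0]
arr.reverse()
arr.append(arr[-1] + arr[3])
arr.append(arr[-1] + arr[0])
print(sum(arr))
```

386

append 9 → [2, 8, 8, 5, 9, 9]
arr[3] = arr[4]+arr[4] = 9+9 = 18 → [2, 8, 8, 18, 9, 9]
pop() removes 9 → [2, 8, 8, 18, 9]
arr[-1] = arr[4]*arr[3] = 9*18 = 162 → [2, 8, 8, 18, 162]
arr[-5] = arr[0]*arr[0] = 2*2 = 4 → [4, 8, 8, 18, 162]
reverse → [162, 18, 8, 8, 4]
append arr[-1]+arr[3] = 4+8 = 12 → [162, 18, 8, 8, 4, 12]
append arr[-1]+arr[0] = 12+162 = 174 → [162, 18, 8, 8, 4, 12, 174]
sum = 386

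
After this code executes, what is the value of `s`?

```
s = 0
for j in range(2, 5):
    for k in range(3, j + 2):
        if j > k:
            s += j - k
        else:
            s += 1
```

6

j=2,k=3: not 2>3, s = 0+1 = 1
j=3,k=3: not 3>3, s = 1+1 = 2
j=3,k=4: not 3>4, s = 2+1 = 3
j=4,k=3: 4>3, s = 3+1 = 4
j=4,k=4: not 4>4, s = 4+1 = 5
j=4,k=5: not 4>5, s = 5+1 = 6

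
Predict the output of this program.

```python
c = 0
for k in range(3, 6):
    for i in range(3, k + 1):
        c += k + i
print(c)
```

48

k=3,i=3: c = 0+6 = 6
k=4,i=3: c = 6+7 = 13
k=4,i=4: c = 13+8 = 21
k=5,i=3: c = 21+8 = 29
k=5,i=4: c = 29+9 = 38
k=5,i=5: c = 38+10 = 48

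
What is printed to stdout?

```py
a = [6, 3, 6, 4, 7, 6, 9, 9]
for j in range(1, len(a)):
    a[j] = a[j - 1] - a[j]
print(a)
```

[6, 3, -3, -7, -14, -20, -29, -38]

j=1: a[1] = 6-3 = 3 → [6, 3, 6, 4, 7, 6, 9, 9]
j=2: a[2] = 3-6 = -3 → [6, 3, -3, 4, 7, 6, 9, 9]
j=3: a[3] = (-3)-4 = -7 → [6, 3, -3, -7, 7, 6, 9, 9]
j=4: a[4] = (-7)-7 = -14 → [6, 3, -3, -7, -14, 6, 9, 9]
j=5: a[5] = (-14)-6 = -20 → [6, 3, -3, -7, -14, -20, 9, 9]
j=6: a[6] = (-20)-9 = -29 → [6, 3, -3, -7, -14, -20, -29, 9]
j=7: a[7] = (-29)-9 = -38 → [6, 3, -3, -7, -14, -20, -29, -38]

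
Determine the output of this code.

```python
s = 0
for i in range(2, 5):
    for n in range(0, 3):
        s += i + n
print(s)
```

36

i=2,n=0: s = 0+2 = 2
i=2,n=1: s = 2+3 = 5
i=2,n=2: s = 5+4 = 9
i=3,n=0: s = 9+3 = 12
i=3,n=1: s = 12+4 = 16
i=3,n=2: s = 16+5 = 21
i=4,n=0: s = 21+4 = 25
i=4,n=1: s = 25+5 = 30
i=4,n=2: s = 30+6 = 36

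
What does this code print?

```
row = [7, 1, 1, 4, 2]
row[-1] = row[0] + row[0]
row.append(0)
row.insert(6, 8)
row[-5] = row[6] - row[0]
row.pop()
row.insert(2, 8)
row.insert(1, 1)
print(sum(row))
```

row[-1] = row[0]+row[0] = 7+7 = 14 → [7, 1, 1, 4, 14]
append 0 → [7, 1, 1, 4, 14, 0]
insert 8 at 6 → [7, 1, 1, 4, 14, 0, 8]
row[-5] = row[6]-row[0] = 8-7 = 1 → [7, 1, 1, 4, 14, 0, 8]
pop() removes 8 → [7, 1, 1, 4, 14, 0]
insert 8 at 2 → [7, 1, 8, 1, 4, 14, 0]
insert 1 at 1 → [7, 1, 1, 8, 1, 4, 14, 0]
sum = 36

36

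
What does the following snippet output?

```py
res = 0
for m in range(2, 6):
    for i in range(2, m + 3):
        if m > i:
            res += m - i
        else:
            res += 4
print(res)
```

58

m=2,i=2: not 2>2, res = 0+4 = 4
m=2,i=3: not 2>3, res = 4+4 = 8
m=2,i=4: not 2>4, res = 8+4 = 12
m=3,i=2: 3>2, res = 12+1 = 13
m=3,i=3: not 3>3, res = 13+4 = 17
m=3,i=4: not 3>4, res = 17+4 = 21
m=3,i=5: not 3>5, res = 21+4 = 25
m=4,i=2: 4>2, res = 25+2 = 27
m=4,i=3: 4>3, res = 27+1 = 28
m=4,i=4: not 4>4, res = 28+4 = 32
m=4,i=5: not 4>5, res = 32+4 = 36
m=4,i=6: not 4>6, res = 36+4 = 40
m=5,i=2: 5>2, res = 40+3 = 43
m=5,i=3: 5>3, res = 43+2 = 45
m=5,i=4: 5>4, res = 45+1 = 46
m=5,i=5: not 5>5, res = 46+4 = 50
m=5,i=6: not 5>6, res = 50+4 = 54
m=5,i=7: not 5>7, res = 54+4 = 58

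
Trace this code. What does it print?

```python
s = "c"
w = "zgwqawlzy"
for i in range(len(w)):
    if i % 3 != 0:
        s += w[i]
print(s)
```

i=0: skip
i=1: add 'g' → 'cg'
i=2: add 'w' → 'cgw'
i=3: skip
i=4: add 'a' → 'cgwa'
i=5: add 'w' → 'cgwaw'
i=6: skip
i=7: add 'z' → 'cgwawz'
i=8: add 'y' → 'cgwawzy'

cgwawzy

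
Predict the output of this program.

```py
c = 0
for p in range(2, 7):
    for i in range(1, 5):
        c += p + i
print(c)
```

p=2,i=1: c = 0+3 = 3
p=2,i=2: c = 3+4 = 7
p=2,i=3: c = 7+5 = 12
p=2,i=4: c = 12+6 = 18
p=3,i=1: c = 18+4 = 22
p=3,i=2: c = 22+5 = 27
p=3,i=3: c = 27+6 = 33
p=3,i=4: c = 33+7 = 40
p=4,i=1: c = 40+5 = 45
p=4,i=2: c = 45+6 = 51
p=4,i=3: c = 51+7 = 58
p=4,i=4: c = 58+8 = 66
p=5,i=1: c = 66+6 = 72
p=5,i=2: c = 72+7 = 79
p=5,i=3: c = 79+8 = 87
p=5,i=4: c = 87+9 = 96
p=6,i=1: c = 96+7 = 103
p=6,i=2: c = 103+8 = 111
p=6,i=3: c = 111+9 = 120
p=6,i=4: c = 120+10 = 130

130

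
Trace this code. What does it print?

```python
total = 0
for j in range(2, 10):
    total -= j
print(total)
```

-44

j=2: total = 0-2 = -2
j=3: total = (-2)-3 = -5
j=4: total = (-5)-4 = -9
j=5: total = (-9)-5 = -14
j=6: total = (-14)-6 = -20
j=7: total = (-20)-7 = -27
j=8: total = (-27)-8 = -35
j=9: total = (-35)-9 = -44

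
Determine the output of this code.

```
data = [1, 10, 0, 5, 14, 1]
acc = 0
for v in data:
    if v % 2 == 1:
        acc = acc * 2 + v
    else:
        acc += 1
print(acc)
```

25

v=1: odd, acc = 0*2+1 = 1
v=10: not odd, acc = 1+1 = 2
v=0: not odd, acc = 2+1 = 3
v=5: odd, acc = 3*2+5 = 11
v=14: not odd, acc = 11+1 = 12
v=1: odd, acc = 12*2+1 = 25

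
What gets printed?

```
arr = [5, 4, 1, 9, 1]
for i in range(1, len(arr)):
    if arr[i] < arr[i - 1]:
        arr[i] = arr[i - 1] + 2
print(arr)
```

[5, 7, 9, 9, 11]

i=1: 4<5, arr[1] = 5+2 = 7 → [5, 7, 1, 9, 1]
i=2: 1<7, arr[2] = 7+2 = 9 → [5, 7, 9, 9, 1]
i=3: 9>=9, unchanged → [5, 7, 9, 9, 1]
i=4: 1<9, arr[4] = 9+2 = 11 → [5, 7, 9, 9, 11]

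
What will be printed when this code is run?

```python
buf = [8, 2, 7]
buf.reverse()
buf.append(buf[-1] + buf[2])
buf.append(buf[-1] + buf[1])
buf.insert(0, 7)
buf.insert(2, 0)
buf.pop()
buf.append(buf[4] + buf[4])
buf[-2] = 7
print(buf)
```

reverse → [7, 2, 8]
append buf[-1]+buf[2] = 8+8 = 16 → [7, 2, 8, 16]
append buf[-1]+buf[1] = 16+2 = 18 → [7, 2, 8, 16, 18]
insert 7 at 0 → [7, 7, 2, 8, 16, 18]
insert 0 at 2 → [7, 7, 0, 2, 8, 16, 18]
pop() removes 18 → [7, 7, 0, 2, 8, 16]
append buf[4]+buf[4] = 8+8 = 16 → [7, 7, 0, 2, 8, 16, 16]
buf[-2] = 7 → [7, 7, 0, 2, 8, 7, 16]

[7, 7, 0, 2, 8, 7, 16]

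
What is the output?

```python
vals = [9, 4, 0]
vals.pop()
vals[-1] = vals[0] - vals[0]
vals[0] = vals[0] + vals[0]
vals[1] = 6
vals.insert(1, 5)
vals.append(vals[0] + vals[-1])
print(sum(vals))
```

53

pop() removes 0 → [9, 4]
vals[-1] = vals[0]-vals[0] = 9-9 = 0 → [9, 0]
vals[0] = vals[0]+vals[0] = 9+9 = 18 → [18, 0]
vals[1] = 6 → [18, 6]
insert 5 at 1 → [18, 5, 6]
append vals[0]+vals[-1] = 18+6 = 24 → [18, 5, 6, 24]
sum = 53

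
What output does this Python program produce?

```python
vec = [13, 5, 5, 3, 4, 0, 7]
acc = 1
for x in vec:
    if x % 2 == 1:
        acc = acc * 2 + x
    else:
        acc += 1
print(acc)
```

x=13: odd, acc = 1*2+13 = 15
x=5: odd, acc = 15*2+5 = 35
x=5: odd, acc = 35*2+5 = 75
x=3: odd, acc = 75*2+3 = 153
x=4: not odd, acc = 153+1 = 154
x=0: not odd, acc = 154+1 = 155
x=7: odd, acc = 155*2+7 = 317

317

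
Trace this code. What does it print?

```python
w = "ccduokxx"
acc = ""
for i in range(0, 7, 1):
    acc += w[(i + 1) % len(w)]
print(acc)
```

i=0: add w[1]='c' → 'c'
i=1: add w[2]='d' → 'cd'
i=2: add w[3]='u' → 'cdu'
i=3: add w[4]='o' → 'cduo'
i=4: add w[5]='k' → 'cduok'
i=5: add w[6]='x' → 'cduokx'
i=6: add w[7]='x' → 'cduokxx'

cduokxx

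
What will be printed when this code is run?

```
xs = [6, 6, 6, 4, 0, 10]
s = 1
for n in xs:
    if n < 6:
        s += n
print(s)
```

n=6: not <6
n=6: not <6
n=6: not <6
n=4: <6, s = 1+4 = 5
n=0: <6, s = 5+0 = 5
n=10: not <6

5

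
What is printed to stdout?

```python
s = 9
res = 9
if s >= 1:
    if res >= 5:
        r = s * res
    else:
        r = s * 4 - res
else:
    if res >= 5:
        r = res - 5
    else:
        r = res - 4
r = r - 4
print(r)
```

77

s=9, res=9
s >= 1 is True; res >= 5 is True
→ r = s * res = 81
r = 81-4 = 77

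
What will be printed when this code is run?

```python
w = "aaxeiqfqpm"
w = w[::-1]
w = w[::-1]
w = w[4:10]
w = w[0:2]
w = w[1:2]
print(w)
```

reverse → 'mpqfqiexaa'
reverse → 'aaxeiqfqpm'
slice [4:10] → 'iqfqpm'
slice [0:2] → 'iq'
slice [1:2] → 'q'

q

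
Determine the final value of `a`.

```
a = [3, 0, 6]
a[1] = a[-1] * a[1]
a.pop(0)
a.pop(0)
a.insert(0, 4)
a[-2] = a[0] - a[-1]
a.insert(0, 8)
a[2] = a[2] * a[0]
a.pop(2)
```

[8, -2]

a[1] = a[-1]*a[1] = 6*0 = 0 → [3, 0, 6]
pop(0) removes 3 → [0, 6]
pop(0) removes 0 → [6]
insert 4 at 0 → [4, 6]
a[-2] = a[0]-a[-1] = 4-6 = -2 → [-2, 6]
insert 8 at 0 → [8, -2, 6]
a[2] = a[2]*a[0] = 6*8 = 48 → [8, -2, 48]
pop(2) removes 48 → [8, -2]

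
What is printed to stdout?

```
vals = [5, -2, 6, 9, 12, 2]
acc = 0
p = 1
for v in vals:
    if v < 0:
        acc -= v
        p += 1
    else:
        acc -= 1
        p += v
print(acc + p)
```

v=5: not <0, acc = 0-1 = -1; p=6
v=-2: <0, acc = (-1)-(-2) = 1; p=7
v=6: not <0, acc = 1-1 = 0; p=13
v=9: not <0, acc = 0-1 = -1; p=22
v=12: not <0, acc = (-1)-1 = -2; p=34
v=2: not <0, acc = (-2)-1 = -3; p=36
acc+p = (-3)+36 = 33

33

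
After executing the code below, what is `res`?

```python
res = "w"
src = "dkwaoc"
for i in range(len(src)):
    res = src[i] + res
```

'coawkdw'

i=0: prepend 'd' → 'dw'
i=1: prepend 'k' → 'kdw'
i=2: prepend 'w' → 'wkdw'
i=3: prepend 'a' → 'awkdw'
i=4: prepend 'o' → 'oawkdw'
i=5: prepend 'c' → 'coawkdw'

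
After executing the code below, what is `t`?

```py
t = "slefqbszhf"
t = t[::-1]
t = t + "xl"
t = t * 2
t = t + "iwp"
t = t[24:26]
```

'iw'

reverse → 'fhzsbqfels'
+ 'xl' → 'fhzsbqfelsxl'
repeat ×2 → 'fhzsbqfelsxlfhzsbqfelsxl'
+ 'iwp' → 'fhzsbqfelsxlfhzsbqfelsxliwp'
slice [24:26] → 'iw'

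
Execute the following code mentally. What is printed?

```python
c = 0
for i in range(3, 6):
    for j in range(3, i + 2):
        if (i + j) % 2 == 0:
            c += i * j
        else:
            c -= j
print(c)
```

43

i=3,j=3: even sum, c = 0+9 = 9
i=3,j=4: odd sum, c = 9-4 = 5
i=4,j=3: odd sum, c = 5-3 = 2
i=4,j=4: even sum, c = 2+16 = 18
i=4,j=5: odd sum, c = 18-5 = 13
i=5,j=3: even sum, c = 13+15 = 28
i=5,j=4: odd sum, c = 28-4 = 24
i=5,j=5: even sum, c = 24+25 = 49
i=5,j=6: odd sum, c = 49-6 = 43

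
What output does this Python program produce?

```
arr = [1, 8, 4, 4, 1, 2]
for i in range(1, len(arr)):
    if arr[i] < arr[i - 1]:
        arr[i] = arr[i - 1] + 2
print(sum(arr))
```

i=1: 8>=1, unchanged → [1, 8, 4, 4, 1, 2]
i=2: 4<8, arr[2] = 8+2 = 10 → [1, 8, 10, 4, 1, 2]
i=3: 4<10, arr[3] = 10+2 = 12 → [1, 8, 10, 12, 1, 2]
i=4: 1<12, arr[4] = 12+2 = 14 → [1, 8, 10, 12, 14, 2]
i=5: 2<14, arr[5] = 14+2 = 16 → [1, 8, 10, 12, 14, 16]
sum = 61

61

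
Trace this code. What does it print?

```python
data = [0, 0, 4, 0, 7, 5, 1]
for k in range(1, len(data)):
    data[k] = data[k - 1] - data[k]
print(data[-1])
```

k=1: data[1] = 0-0 = 0 → [0, 0, 4, 0, 7, 5, 1]
k=2: data[2] = 0-4 = -4 → [0, 0, -4, 0, 7, 5, 1]
k=3: data[3] = (-4)-0 = -4 → [0, 0, -4, -4, 7, 5, 1]
k=4: data[4] = (-4)-7 = -11 → [0, 0, -4, -4, -11, 5, 1]
k=5: data[5] = (-11)-5 = -16 → [0, 0, -4, -4, -11, -16, 1]
k=6: data[6] = (-16)-1 = -17 → [0, 0, -4, -4, -11, -16, -17]

-17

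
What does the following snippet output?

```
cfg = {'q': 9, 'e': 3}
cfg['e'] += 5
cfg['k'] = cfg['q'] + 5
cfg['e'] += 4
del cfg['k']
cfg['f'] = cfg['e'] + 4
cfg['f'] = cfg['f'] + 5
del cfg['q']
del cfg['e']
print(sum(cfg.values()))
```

cfg['e'] = 3+5 = 8 → {'q': 9, 'e': 8}
cfg['k'] = cfg['q']+5 = 14 → {'q': 9, 'e': 8, 'k': 14}
cfg['e'] = 8+4 = 12 → {'q': 9, 'e': 12, 'k': 14}
del 'k' → {'q': 9, 'e': 12}
cfg['f'] = cfg['e']+4 = 16 → {'q': 9, 'e': 12, 'f': 16}
cfg['f'] = cfg['f']+5 = 21 → {'q': 9, 'e': 12, 'f': 21}
del 'q' → {'e': 12, 'f': 21}
del 'e' → {'f': 21}
sum of values = 21

21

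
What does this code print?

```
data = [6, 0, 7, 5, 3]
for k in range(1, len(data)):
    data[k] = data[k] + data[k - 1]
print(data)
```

[6, 6, 13, 18, 21]

k=1: data[1] = 0+6 = 6 → [6, 6, 7, 5, 3]
k=2: data[2] = 7+6 = 13 → [6, 6, 13, 5, 3]
k=3: data[3] = 5+13 = 18 → [6, 6, 13, 18, 3]
k=4: data[4] = 3+18 = 21 → [6, 6, 13, 18, 21]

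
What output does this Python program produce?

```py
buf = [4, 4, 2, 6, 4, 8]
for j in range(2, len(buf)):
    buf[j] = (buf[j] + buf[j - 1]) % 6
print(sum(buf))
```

j=2: buf[2] = (2+4)%6 = 0 → [4, 4, 0, 6, 4, 8]
j=3: buf[3] = (6+0)%6 = 0 → [4, 4, 0, 0, 4, 8]
j=4: buf[4] = (4+0)%6 = 4 → [4, 4, 0, 0, 4, 8]
j=5: buf[5] = (8+4)%6 = 0 → [4, 4, 0, 0, 4, 0]
sum = 12

12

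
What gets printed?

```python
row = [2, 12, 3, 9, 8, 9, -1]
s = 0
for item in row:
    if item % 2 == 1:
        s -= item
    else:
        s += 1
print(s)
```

item=2: not odd, s = 0+1 = 1
item=12: not odd, s = 1+1 = 2
item=3: odd, s = 2-3 = -1
item=9: odd, s = (-1)-9 = -10
item=8: not odd, s = (-10)+1 = -9
item=9: odd, s = (-9)-9 = -18
item=-1: odd, s = (-18)-(-1) = -17

-17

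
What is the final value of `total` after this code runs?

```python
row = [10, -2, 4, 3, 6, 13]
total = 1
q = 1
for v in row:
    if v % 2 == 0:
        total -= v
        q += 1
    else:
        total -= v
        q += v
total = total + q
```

-12

v=10: even, total = 1-10 = -9; q=2
v=-2: even, total = (-9)-(-2) = -7; q=3
v=4: even, total = (-7)-4 = -11; q=4
v=3: not even, total = (-11)-3 = -14; q=7
v=6: even, total = (-14)-6 = -20; q=8
v=13: not even, total = (-20)-13 = -33; q=21
total+q = (-33)+21 = -12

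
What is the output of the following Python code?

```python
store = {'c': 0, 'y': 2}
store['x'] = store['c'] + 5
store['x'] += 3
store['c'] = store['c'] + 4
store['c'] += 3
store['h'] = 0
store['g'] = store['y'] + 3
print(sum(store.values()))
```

store['x'] = store['c']+5 = 5 → {'c': 0, 'y': 2, 'x': 5}
store['x'] = 5+3 = 8 → {'c': 0, 'y': 2, 'x': 8}
store['c'] = store['c']+4 = 4 → {'c': 4, 'y': 2, 'x': 8}
store['c'] = 4+3 = 7 → {'c': 7, 'y': 2, 'x': 8}
store['h'] = 0 → {'c': 7, 'y': 2, 'x': 8, 'h': 0}
store['g'] = store['y']+3 = 5 → {'c': 7, 'y': 2, 'x': 8, 'h': 0, 'g': 5}
sum of values = 22

22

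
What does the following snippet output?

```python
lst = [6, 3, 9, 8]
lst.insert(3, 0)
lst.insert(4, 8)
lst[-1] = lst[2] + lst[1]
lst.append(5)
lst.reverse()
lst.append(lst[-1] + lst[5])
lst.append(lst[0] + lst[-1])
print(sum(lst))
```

insert 0 at 3 → [6, 3, 9, 0, 8]
insert 8 at 4 → [6, 3, 9, 0, 8, 8]
lst[-1] = lst[2]+lst[1] = 9+3 = 12 → [6, 3, 9, 0, 8, 12]
append 5 → [6, 3, 9, 0, 8, 12, 5]
reverse → [5, 12, 8, 0, 9, 3, 6]
append lst[-1]+lst[5] = 6+3 = 9 → [5, 12, 8, 0, 9, 3, 6, 9]
append lst[0]+lst[-1] = 5+9 = 14 → [5, 12, 8, 0, 9, 3, 6, 9, 14]
sum = 66

66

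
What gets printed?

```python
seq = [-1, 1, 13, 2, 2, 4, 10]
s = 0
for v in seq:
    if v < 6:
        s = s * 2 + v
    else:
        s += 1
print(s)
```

v=-1: <6, s = 0*2+(-1) = -1
v=1: <6, s = (-1)*2+1 = -1
v=13: not <6, s = (-1)+1 = 0
v=2: <6, s = 0*2+2 = 2
v=2: <6, s = 2*2+2 = 6
v=4: <6, s = 6*2+4 = 16
v=10: not <6, s = 16+1 = 17

17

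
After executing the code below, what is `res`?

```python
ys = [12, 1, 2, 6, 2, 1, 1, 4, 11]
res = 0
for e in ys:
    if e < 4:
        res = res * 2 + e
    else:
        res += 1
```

e=12: not <4, res = 0+1 = 1
e=1: <4, res = 1*2+1 = 3
e=2: <4, res = 3*2+2 = 8
e=6: not <4, res = 8+1 = 9
e=2: <4, res = 9*2+2 = 20
e=1: <4, res = 20*2+1 = 41
e=1: <4, res = 41*2+1 = 83
e=4: not <4, res = 83+1 = 84
e=11: not <4, res = 84+1 = 85

85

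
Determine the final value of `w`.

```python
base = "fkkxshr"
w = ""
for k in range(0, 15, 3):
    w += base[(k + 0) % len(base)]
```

k=0: add base[0]='f' → 'f'
k=3: add base[3]='x' → 'fx'
k=6: add base[6]='r' → 'fxr'
k=9: add base[2]='k' → 'fxrk'
k=12: add base[5]='h' → 'fxrkh'

'fxrkh'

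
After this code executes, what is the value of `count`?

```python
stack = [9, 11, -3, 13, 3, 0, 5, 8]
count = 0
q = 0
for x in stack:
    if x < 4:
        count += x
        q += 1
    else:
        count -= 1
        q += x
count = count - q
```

x=9: not <4, count = 0-1 = -1; q=9
x=11: not <4, count = (-1)-1 = -2; q=20
x=-3: <4, count = (-2)+(-3) = -5; q=21
x=13: not <4, count = (-5)-1 = -6; q=34
x=3: <4, count = (-6)+3 = -3; q=35
x=0: <4, count = (-3)+0 = -3; q=36
x=5: not <4, count = (-3)-1 = -4; q=41
x=8: not <4, count = (-4)-1 = -5; q=49
count-q = (-5)-49 = -54

-54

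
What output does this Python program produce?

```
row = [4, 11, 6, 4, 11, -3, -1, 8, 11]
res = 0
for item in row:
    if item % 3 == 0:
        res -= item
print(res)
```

-3

item=4: not %3==0
item=11: not %3==0
item=6: %3==0, res = 0-6 = -6
item=4: not %3==0
item=11: not %3==0
item=-3: %3==0, res = (-6)-(-3) = -3
item=-1: not %3==0
item=8: not %3==0
item=11: not %3==0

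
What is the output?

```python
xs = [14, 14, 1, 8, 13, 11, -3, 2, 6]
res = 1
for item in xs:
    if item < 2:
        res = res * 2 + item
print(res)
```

item=14: not <2
item=14: not <2
item=1: <2, res = 1*2+1 = 3
item=8: not <2
item=13: not <2
item=11: not <2
item=-3: <2, res = 3*2+(-3) = 3
item=2: not <2
item=6: not <2

3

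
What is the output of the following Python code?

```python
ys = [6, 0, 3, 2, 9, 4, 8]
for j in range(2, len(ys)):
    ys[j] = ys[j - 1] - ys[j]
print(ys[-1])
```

j=2: ys[2] = 0-3 = -3 → [6, 0, -3, 2, 9, 4, 8]
j=3: ys[3] = (-3)-2 = -5 → [6, 0, -3, -5, 9, 4, 8]
j=4: ys[4] = (-5)-9 = -14 → [6, 0, -3, -5, -14, 4, 8]
j=5: ys[5] = (-14)-4 = -18 → [6, 0, -3, -5, -14, -18, 8]
j=6: ys[6] = (-18)-8 = -26 → [6, 0, -3, -5, -14, -18, -26]

-26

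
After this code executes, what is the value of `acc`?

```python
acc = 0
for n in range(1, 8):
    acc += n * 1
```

n=1: acc = 0+1*1 = 1
n=2: acc = 1+2*1 = 3
n=3: acc = 3+3*1 = 6
n=4: acc = 6+4*1 = 10
n=5: acc = 10+5*1 = 15
n=6: acc = 15+6*1 = 21
n=7: acc = 21+7*1 = 28

28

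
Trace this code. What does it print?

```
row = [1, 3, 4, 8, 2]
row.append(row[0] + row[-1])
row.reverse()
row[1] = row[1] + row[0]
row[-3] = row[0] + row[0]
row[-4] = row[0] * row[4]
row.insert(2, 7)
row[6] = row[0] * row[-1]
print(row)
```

[3, 5, 7, 9, 6, 3, 3]

append row[0]+row[-1] = 1+2 = 3 → [1, 3, 4, 8, 2, 3]
reverse → [3, 2, 8, 4, 3, 1]
row[1] = row[1]+row[0] = 2+3 = 5 → [3, 5, 8, 4, 3, 1]
row[-3] = row[0]+row[0] = 3+3 = 6 → [3, 5, 8, 6, 3, 1]
row[-4] = row[0]*row[4] = 3*3 = 9 → [3, 5, 9, 6, 3, 1]
insert 7 at 2 → [3, 5, 7, 9, 6, 3, 1]
row[6] = row[0]*row[-1] = 3*1 = 3 → [3, 5, 7, 9, 6, 3, 3]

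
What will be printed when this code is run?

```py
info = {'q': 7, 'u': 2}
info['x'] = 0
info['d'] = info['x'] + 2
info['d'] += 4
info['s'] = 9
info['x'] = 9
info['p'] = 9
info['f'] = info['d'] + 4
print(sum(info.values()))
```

info['x'] = 0 → {'q': 7, 'u': 2, 'x': 0}
info['d'] = info['x']+2 = 2 → {'q': 7, 'u': 2, 'x': 0, 'd': 2}
info['d'] = 2+4 = 6 → {'q': 7, 'u': 2, 'x': 0, 'd': 6}
info['s'] = 9 → {'q': 7, 'u': 2, 'x': 0, 'd': 6, 's': 9}
info['x'] = 9 → {'q': 7, 'u': 2, 'x': 9, 'd': 6, 's': 9}
info['p'] = 9 → {'q': 7, 'u': 2, 'x': 9, 'd': 6, 's': 9, 'p': 9}
info['f'] = info['d']+4 = 10 → {'q': 7, 'u': 2, 'x': 9, 'd': 6, 's': 9, 'p': 9, 'f': 10}
sum of values = 52

52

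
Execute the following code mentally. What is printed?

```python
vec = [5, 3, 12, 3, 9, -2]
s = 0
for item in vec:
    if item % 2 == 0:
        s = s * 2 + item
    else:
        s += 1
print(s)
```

item=5: not even, s = 0+1 = 1
item=3: not even, s = 1+1 = 2
item=12: even, s = 2*2+12 = 16
item=3: not even, s = 16+1 = 17
item=9: not even, s = 17+1 = 18
item=-2: even, s = 18*2+(-2) = 34

34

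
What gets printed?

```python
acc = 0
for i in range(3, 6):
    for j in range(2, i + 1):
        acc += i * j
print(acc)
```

i=3,j=2: acc = 0+6 = 6
i=3,j=3: acc = 6+9 = 15
i=4,j=2: acc = 15+8 = 23
i=4,j=3: acc = 23+12 = 35
i=4,j=4: acc = 35+16 = 51
i=5,j=2: acc = 51+10 = 61
i=5,j=3: acc = 61+15 = 76
i=5,j=4: acc = 76+20 = 96
i=5,j=5: acc = 96+25 = 121

121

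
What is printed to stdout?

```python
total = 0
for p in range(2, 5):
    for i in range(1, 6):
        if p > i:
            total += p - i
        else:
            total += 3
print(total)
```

p=2,i=1: 2>1, total = 0+1 = 1
p=2,i=2: not 2>2, total = 1+3 = 4
p=2,i=3: not 2>3, total = 4+3 = 7
p=2,i=4: not 2>4, total = 7+3 = 10
p=2,i=5: not 2>5, total = 10+3 = 13
p=3,i=1: 3>1, total = 13+2 = 15
p=3,i=2: 3>2, total = 15+1 = 16
p=3,i=3: not 3>3, total = 16+3 = 19
p=3,i=4: not 3>4, total = 19+3 = 22
p=3,i=5: not 3>5, total = 22+3 = 25
p=4,i=1: 4>1, total = 25+3 = 28
p=4,i=2: 4>2, total = 28+2 = 30
p=4,i=3: 4>3, total = 30+1 = 31
p=4,i=4: not 4>4, total = 31+3 = 34
p=4,i=5: not 4>5, total = 34+3 = 37

37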